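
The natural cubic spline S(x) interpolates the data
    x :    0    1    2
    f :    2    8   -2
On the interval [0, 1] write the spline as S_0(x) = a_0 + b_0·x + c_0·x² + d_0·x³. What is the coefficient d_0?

-4

Put M_i = S'' at the i-th knot. Here h = (1, 1) and Δ = (6, -10), so the interior equations h_(i-1)·M_(i-1) + 2(h_(i-1)+h_i)·M_i + h_i·M_(i+1) = 6(Δ_i − Δ_(i-1)) read
  1·M_0 + 4·M_1 + 1·M_2 = 6(Δ_1 - Δ_0) = -96
Natural end conditions: M_0 = M_2 = 0.
Forward elimination and back-substitution give M_0 = 0, M_1 = -24, M_2 = 0.
On [0, 1], with S_0(x) = a_0 + b_0·x + c_0·x² + d_0·x³: c_0 = M_0/2 = 0, d_0 = (M_1 - M_0)/(6h_0) = -4, b_0 = Δ_0 - h_0(2M_0 + M_1)/6 = 10.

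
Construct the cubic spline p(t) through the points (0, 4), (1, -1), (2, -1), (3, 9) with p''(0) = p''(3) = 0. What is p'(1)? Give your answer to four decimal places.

-3.6667

With m_i denoting the second derivative at x_i, h_i = 1, 1, 1, and Δ_i = (y_(i+1) − y_i)/h_i = -5, 0, 10:
  1·m_0 + 4·m_1 + 1·m_2 = 6(Δ_1 - Δ_0) = 30
  1·m_1 + 4·m_2 + 1·m_3 = 6(Δ_2 - Δ_1) = 60
Natural end conditions: m_0 = m_3 = 0.
Forward elimination and back-substitution give m_0 = 0, m_1 = 4, m_2 = 14, m_3 = 0.
On [1, 2], p'(t) = b_1 + 2c_1·(t - 1) + 3d_1·(t - 1)² with b_1 = Δ_1 - h_1(2m_1 + m_2)/6 = -11/3, c_1 = m_1/2 = 2, d_1 = (m_2 - m_1)/(6h_1) = 5/3. So p'(1) = -11/3.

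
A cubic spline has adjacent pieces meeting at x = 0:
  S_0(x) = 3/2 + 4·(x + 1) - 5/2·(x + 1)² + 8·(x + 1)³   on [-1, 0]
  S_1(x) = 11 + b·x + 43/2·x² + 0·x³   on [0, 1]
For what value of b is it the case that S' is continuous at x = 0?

23

S_0'(x) = 4 - 5·(x + 1) + 24·(x + 1)², so S_0'(0) = 23. On the right, S_1'(0) = b, so b = 23.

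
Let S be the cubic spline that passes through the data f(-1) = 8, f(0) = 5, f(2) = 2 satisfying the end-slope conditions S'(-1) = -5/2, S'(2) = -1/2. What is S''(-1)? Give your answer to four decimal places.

-2.3333

Let M_i = S''(x_i). Step sizes h_i = 1, 2; slopes of the chords Δ_i = (y_(i+1) - y_i)/h_i = -3, -3/2.
  1·M_0 + 6·M_1 + 2·M_2 = 6(Δ_1 - Δ_0) = 9
Clamped end conditions give two more equations: 2h_0·M_0 + h_0·M_1 = 6(Δ_0 - S'(-1)) = -3 and h_1·M_1 + 2h_1·M_2 = 6(S'(2) - Δ_1) = 6.
Forward elimination and back-substitution give M_0 = -7/3, M_1 = 5/3, M_2 = 2/3.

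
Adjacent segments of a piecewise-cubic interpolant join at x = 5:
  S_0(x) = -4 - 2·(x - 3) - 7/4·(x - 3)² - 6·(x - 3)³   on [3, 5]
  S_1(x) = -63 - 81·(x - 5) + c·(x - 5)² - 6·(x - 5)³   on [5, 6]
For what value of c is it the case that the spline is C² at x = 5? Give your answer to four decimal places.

-37.7500

S_0''(x) = -7/2 - 36·(x - 3), so S_0''(5) = -151/2. On the right, S_1''(5) = 2c, so c = -151/4.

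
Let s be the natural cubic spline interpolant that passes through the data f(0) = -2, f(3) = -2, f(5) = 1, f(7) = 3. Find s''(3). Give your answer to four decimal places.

1.0263

Put M_i = s'' at the i-th knot. Here h = (3, 2, 2) and Δ = (0, 3/2, 1), so the interior equations h_(i-1)·M_(i-1) + 2(h_(i-1)+h_i)·M_i + h_i·M_(i+1) = 6(Δ_i − Δ_(i-1)) read
  3·M_0 + 10·M_1 + 2·M_2 = 6(Δ_1 - Δ_0) = 9
  2·M_1 + 8·M_2 + 2·M_3 = 6(Δ_2 - Δ_1) = -3
Natural end conditions: M_0 = M_3 = 0.
Forward elimination and back-substitution give M_0 = 0, M_1 = 39/38, M_2 = -12/19, M_3 = 0.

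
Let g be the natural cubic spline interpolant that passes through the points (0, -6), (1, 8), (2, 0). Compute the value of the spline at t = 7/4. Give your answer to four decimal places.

3.2891

Let M_i = g''(x_i). Step sizes h_i = 1, 1; slopes of the chords Δ_i = (y_(i+1) - y_i)/h_i = 14, -8.
  1·M_0 + 4·M_1 + 1·M_2 = 6(Δ_1 - Δ_0) = -132
Natural end conditions: M_0 = M_2 = 0.
Solving: M_0 = 0, M_1 = -33, M_2 = 0.
On [1, 2], g(t) = 8 + 3·(t - 1) - 33/2·(t - 1)² + 11/2·(t - 1)³.
With (t - 1) = 3/4: g(7/4) = 421/128.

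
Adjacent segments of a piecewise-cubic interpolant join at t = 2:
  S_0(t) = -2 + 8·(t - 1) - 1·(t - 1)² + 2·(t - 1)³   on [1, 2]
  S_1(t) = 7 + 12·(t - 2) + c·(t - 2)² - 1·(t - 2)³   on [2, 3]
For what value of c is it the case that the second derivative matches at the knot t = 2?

5

S_0''(t) = -2 + 12·(t - 1), so S_0''(2) = 10. On the right, S_1''(2) = 2c, so c = 5.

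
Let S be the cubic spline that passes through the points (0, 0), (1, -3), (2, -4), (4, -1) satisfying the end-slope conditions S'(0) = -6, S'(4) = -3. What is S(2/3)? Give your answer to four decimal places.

Let σ_i = S''(x_i). Step sizes h_i = 1, 1, 2; slopes of the chords Δ_i = (y_(i+1) - y_i)/h_i = -3, -1, 3/2.
  1·σ_0 + 4·σ_1 + 1·σ_2 = 6(Δ_1 - Δ_0) = 12
  1·σ_1 + 6·σ_2 + 2·σ_3 = 6(Δ_2 - Δ_1) = 15
Clamped end conditions give two more equations: 2h_0·σ_0 + h_0·σ_1 = 6(Δ_0 - S'(0)) = 18 and h_2·σ_2 + 2h_2·σ_3 = 6(S'(4) - Δ_2) = -27.
Hence σ_0 = 207/22, σ_1 = -9/11, σ_2 = 129/22, σ_3 = -213/22.
On [0, 1], S(t) = 0 - 6·t + 207/44·t² - 75/44·t³.
With t = 2/3: S(2/3) = -239/99.

-2.4141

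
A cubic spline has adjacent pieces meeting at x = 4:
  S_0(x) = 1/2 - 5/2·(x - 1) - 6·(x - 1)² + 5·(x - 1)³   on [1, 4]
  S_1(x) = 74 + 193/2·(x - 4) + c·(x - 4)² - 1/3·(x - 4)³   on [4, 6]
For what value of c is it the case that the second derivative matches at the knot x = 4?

39

S_0''(x) = -12 + 30·(x - 1), so S_0''(4) = 78. On the right, S_1''(4) = 2c, so c = 39.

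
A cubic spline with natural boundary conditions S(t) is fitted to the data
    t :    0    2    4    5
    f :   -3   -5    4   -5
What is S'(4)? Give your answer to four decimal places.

-3.5909

With M_i denoting the second derivative at x_i, h_i = 2, 2, 1, and Δ_i = (y_(i+1) − y_i)/h_i = -1, 9/2, -9:
  2·M_0 + 8·M_1 + 2·M_2 = 6(Δ_1 - Δ_0) = 33
  2·M_1 + 6·M_2 + 1·M_3 = 6(Δ_2 - Δ_1) = -81
Natural end conditions: M_0 = M_3 = 0.
Forward elimination and back-substitution give M_0 = 0, M_1 = 90/11, M_2 = -357/22, M_3 = 0.
On [4, 5], S'(t) = b_2 + 2c_2·(t - 4) + 3d_2·(t - 4)² with b_2 = Δ_2 - h_2(2M_2 + M_3)/6 = -79/22, c_2 = M_2/2 = -357/44, d_2 = (M_3 - M_2)/(6h_2) = 119/44. So S'(4) = -79/22.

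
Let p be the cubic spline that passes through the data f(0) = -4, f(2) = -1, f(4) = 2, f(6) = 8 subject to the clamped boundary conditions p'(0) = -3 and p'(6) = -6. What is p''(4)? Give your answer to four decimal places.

Let M_i = p''(x_i). Step sizes h_i = 2, 2, 2; slopes of the chords Δ_i = (y_(i+1) - y_i)/h_i = 3/2, 3/2, 3.
  2·M_0 + 8·M_1 + 2·M_2 = 6(Δ_1 - Δ_0) = 0
  2·M_1 + 8·M_2 + 2·M_3 = 6(Δ_2 - Δ_1) = 9
Clamped end conditions give two more equations: 2h_0·M_0 + h_0·M_1 = 6(Δ_0 - p'(0)) = 27 and h_2·M_2 + 2h_2·M_3 = 6(p'(6) - Δ_2) = -54.
Solving: M_0 = 43/5, M_1 = -37/10, M_2 = 31/5, M_3 = -83/5.

6.2000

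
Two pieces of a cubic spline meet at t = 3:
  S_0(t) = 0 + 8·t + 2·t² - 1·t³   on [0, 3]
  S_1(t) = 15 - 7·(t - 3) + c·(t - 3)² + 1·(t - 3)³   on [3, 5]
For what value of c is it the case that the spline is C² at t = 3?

S_0''(t) = 4 - 6·t, so S_0''(3) = -14. On the right, S_1''(3) = 2c, so c = -7.

-7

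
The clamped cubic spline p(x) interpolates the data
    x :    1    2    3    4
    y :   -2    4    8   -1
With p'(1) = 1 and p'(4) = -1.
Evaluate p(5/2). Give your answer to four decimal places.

7.7917

Let M_i = p''(x_i). Step sizes h_i = 1, 1, 1; slopes of the chords Δ_i = (y_(i+1) - y_i)/h_i = 6, 4, -9.
  1·M_0 + 4·M_1 + 1·M_2 = 6(Δ_1 - Δ_0) = -12
  1·M_1 + 4·M_2 + 1·M_3 = 6(Δ_2 - Δ_1) = -78
Clamped end conditions give two more equations: 2h_0·M_0 + h_0·M_1 = 6(Δ_0 - p'(1)) = 30 and h_2·M_2 + 2h_2·M_3 = 6(p'(4) - Δ_2) = 48.
Solving the tridiagonal system: M_0 = 44/3, M_1 = 2/3, M_2 = -88/3, M_3 = 116/3.
On [2, 3], p(x) = 4 + 26/3·(x - 2) + 1/3·(x - 2)² - 5·(x - 2)³.
With (x - 2) = 1/2: p(5/2) = 187/24.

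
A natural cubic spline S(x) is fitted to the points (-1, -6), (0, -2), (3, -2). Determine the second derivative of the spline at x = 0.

-3

With σ_i denoting the second derivative at x_i, h_i = 1, 3, and Δ_i = (y_(i+1) − y_i)/h_i = 4, 0:
  1·σ_0 + 8·σ_1 + 3·σ_2 = 6(Δ_1 - Δ_0) = -24
Natural end conditions: σ_0 = σ_2 = 0.
Solving the tridiagonal system: σ_0 = 0, σ_1 = -3, σ_2 = 0.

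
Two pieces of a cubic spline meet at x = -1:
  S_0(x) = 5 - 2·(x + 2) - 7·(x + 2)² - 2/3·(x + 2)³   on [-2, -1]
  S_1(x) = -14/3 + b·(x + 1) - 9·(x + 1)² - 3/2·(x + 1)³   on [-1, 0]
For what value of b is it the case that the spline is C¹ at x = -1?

-18

S_0'(x) = -2 - 14·(x + 2) - 2·(x + 2)², so S_0'(-1) = -18. On the right, S_1'(-1) = b, so b = -18.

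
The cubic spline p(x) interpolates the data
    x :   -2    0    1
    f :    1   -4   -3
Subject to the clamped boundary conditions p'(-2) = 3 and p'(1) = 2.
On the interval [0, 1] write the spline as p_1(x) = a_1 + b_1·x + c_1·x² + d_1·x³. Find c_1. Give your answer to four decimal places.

3.8333

Put σ_i = p'' at the i-th knot. Here h = (2, 1) and Δ = (-5/2, 1), so the interior equations h_(i-1)·σ_(i-1) + 2(h_(i-1)+h_i)·σ_i + h_i·σ_(i+1) = 6(Δ_i − Δ_(i-1)) read
  2·σ_0 + 6·σ_1 + 1·σ_2 = 6(Δ_1 - Δ_0) = 21
Clamped end conditions give two more equations: 2h_0·σ_0 + h_0·σ_1 = 6(Δ_0 - p'(-2)) = -33 and h_1·σ_1 + 2h_1·σ_2 = 6(p'(1) - Δ_1) = 6.
Forward elimination and back-substitution give σ_0 = -145/12, σ_1 = 23/3, σ_2 = -5/6.
On [0, 1], with p_1(x) = a_1 + b_1·x + c_1·x² + d_1·x³: c_1 = σ_1/2 = 23/6, d_1 = (σ_2 - σ_1)/(6h_1) = -17/12, b_1 = Δ_1 - h_1(2σ_1 + σ_2)/6 = -17/12.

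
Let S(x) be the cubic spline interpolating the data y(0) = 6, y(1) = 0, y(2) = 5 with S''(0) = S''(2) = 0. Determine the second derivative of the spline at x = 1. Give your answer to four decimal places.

16.5000

Let M_i = S''(x_i). Step sizes h_i = 1, 1; slopes of the chords Δ_i = (y_(i+1) - y_i)/h_i = -6, 5.
  1·M_0 + 4·M_1 + 1·M_2 = 6(Δ_1 - Δ_0) = 66
Natural end conditions: M_0 = M_2 = 0.
Forward elimination and back-substitution give M_0 = 0, M_1 = 33/2, M_2 = 0.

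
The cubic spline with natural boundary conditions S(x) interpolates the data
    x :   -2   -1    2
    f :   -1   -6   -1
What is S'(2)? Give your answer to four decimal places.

4.1667

Put M_i = S'' at the i-th knot. Here h = (1, 3) and Δ = (-5, 5/3), so the interior equations h_(i-1)·M_(i-1) + 2(h_(i-1)+h_i)·M_i + h_i·M_(i+1) = 6(Δ_i − Δ_(i-1)) read
  1·M_0 + 8·M_1 + 3·M_2 = 6(Δ_1 - Δ_0) = 40
Natural end conditions: M_0 = M_2 = 0.
Solving: M_0 = 0, M_1 = 5, M_2 = 0.
On [-1, 2], S'(x) = b_1 + 2c_1·(x + 1) + 3d_1·(x + 1)² with b_1 = Δ_1 - h_1(2M_1 + M_2)/6 = -10/3, c_1 = M_1/2 = 5/2, d_1 = (M_2 - M_1)/(6h_1) = -5/18. So S'(2) = 25/6.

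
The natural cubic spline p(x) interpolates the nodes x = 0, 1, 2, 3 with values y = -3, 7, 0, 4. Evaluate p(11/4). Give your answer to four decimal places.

Let σ_i = p''(x_i). Step sizes h_i = 1, 1, 1; slopes of the chords Δ_i = (y_(i+1) - y_i)/h_i = 10, -7, 4.
  1·σ_0 + 4·σ_1 + 1·σ_2 = 6(Δ_1 - Δ_0) = -102
  1·σ_1 + 4·σ_2 + 1·σ_3 = 6(Δ_2 - Δ_1) = 66
Natural end conditions: σ_0 = σ_3 = 0.
Hence σ_0 = 0, σ_1 = -158/5, σ_2 = 122/5, σ_3 = 0.
On [2, 3], p(x) = 0 - 62/15·(x - 2) + 61/5·(x - 2)² - 61/15·(x - 2)³.
With (x - 2) = 3/4: p(11/4) = 131/64.

2.0469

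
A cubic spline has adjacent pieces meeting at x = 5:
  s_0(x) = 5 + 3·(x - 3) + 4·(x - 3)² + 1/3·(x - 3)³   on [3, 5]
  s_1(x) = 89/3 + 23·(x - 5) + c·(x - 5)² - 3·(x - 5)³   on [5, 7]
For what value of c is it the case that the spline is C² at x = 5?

s_0''(x) = 8 + 2·(x - 3), so s_0''(5) = 12. On the right, s_1''(5) = 2c, so c = 6.

6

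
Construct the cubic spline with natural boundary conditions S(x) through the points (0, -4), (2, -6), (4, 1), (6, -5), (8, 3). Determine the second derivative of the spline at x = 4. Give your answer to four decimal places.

Write m_i for S''(x_i). With h_i = 2, 2, 2, 2 and divided differences Δ_i = -1, 7/2, -3, 4, the continuity of S' gives the tridiagonal system
  2·m_0 + 8·m_1 + 2·m_2 = 6(Δ_1 - Δ_0) = 27
  2·m_1 + 8·m_2 + 2·m_3 = 6(Δ_2 - Δ_1) = -39
  2·m_2 + 8·m_3 + 2·m_4 = 6(Δ_3 - Δ_2) = 42
Natural end conditions: m_0 = m_4 = 0.
Solving the tridiagonal system: m_0 = 0, m_1 = 603/112, m_2 = -225/28, m_3 = 813/112, m_4 = 0.

-8.0357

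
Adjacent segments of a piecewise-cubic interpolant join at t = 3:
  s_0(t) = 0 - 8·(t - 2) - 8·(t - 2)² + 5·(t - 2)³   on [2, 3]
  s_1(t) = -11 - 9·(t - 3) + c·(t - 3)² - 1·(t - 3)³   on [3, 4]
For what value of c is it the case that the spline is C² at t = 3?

7

s_0''(t) = -16 + 30·(t - 2), so s_0''(3) = 14. On the right, s_1''(3) = 2c, so c = 7.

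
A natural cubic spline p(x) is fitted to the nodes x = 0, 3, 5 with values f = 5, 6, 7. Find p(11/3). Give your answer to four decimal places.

6.3086

Put σ_i = p'' at the i-th knot. Here h = (3, 2) and Δ = (1/3, 1/2), so the interior equations h_(i-1)·σ_(i-1) + 2(h_(i-1)+h_i)·σ_i + h_i·σ_(i+1) = 6(Δ_i − Δ_(i-1)) read
  3·σ_0 + 10·σ_1 + 2·σ_2 = 6(Δ_1 - Δ_0) = 1
Natural end conditions: σ_0 = σ_2 = 0.
Hence σ_0 = 0, σ_1 = 1/10, σ_2 = 0.
On [3, 5], p(x) = 6 + 13/30·(x - 3) + 1/20·(x - 3)² - 1/120·(x - 3)³.
With (x - 3) = 2/3: p(11/3) = 511/81.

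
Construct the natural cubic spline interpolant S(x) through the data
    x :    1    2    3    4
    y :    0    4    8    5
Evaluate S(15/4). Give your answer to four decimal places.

Let m_i = S''(x_i). Step sizes h_i = 1, 1, 1; slopes of the chords Δ_i = (y_(i+1) - y_i)/h_i = 4, 4, -3.
  1·m_0 + 4·m_1 + 1·m_2 = 6(Δ_1 - Δ_0) = 0
  1·m_1 + 4·m_2 + 1·m_3 = 6(Δ_2 - Δ_1) = -42
Natural end conditions: m_0 = m_3 = 0.
Hence m_0 = 0, m_1 = 14/5, m_2 = -56/5, m_3 = 0.
On [3, 4], S(x) = 8 + 11/15·(x - 3) - 28/5·(x - 3)² + 28/15·(x - 3)³.
With (x - 3) = 3/4: S(15/4) = 99/16.

6.1875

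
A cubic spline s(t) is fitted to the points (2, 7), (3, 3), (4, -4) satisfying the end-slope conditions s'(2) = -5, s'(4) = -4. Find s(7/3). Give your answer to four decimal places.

Put σ_i = s'' at the i-th knot. Here h = (1, 1) and Δ = (-4, -7), so the interior equations h_(i-1)·σ_(i-1) + 2(h_(i-1)+h_i)·σ_i + h_i·σ_(i+1) = 6(Δ_i − Δ_(i-1)) read
  1·σ_0 + 4·σ_1 + 1·σ_2 = 6(Δ_1 - Δ_0) = -18
Clamped end conditions give two more equations: 2h_0·σ_0 + h_0·σ_1 = 6(Δ_0 - s'(2)) = 6 and h_1·σ_1 + 2h_1·σ_2 = 6(s'(4) - Δ_1) = 18.
Solving: σ_0 = 8, σ_1 = -10, σ_2 = 14.
On [2, 3], s(t) = 7 - 5·(t - 2) + 4·(t - 2)² - 3·(t - 2)³.
With (t - 2) = 1/3: s(7/3) = 17/3.

5.6667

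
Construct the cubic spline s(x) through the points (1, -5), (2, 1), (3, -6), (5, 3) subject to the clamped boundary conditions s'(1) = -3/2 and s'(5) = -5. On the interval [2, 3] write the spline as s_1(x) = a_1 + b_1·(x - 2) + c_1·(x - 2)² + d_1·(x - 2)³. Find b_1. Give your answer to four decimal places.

0.6591

Put M_i = s'' at the i-th knot. Here h = (1, 1, 2) and Δ = (6, -7, 9/2), so the interior equations h_(i-1)·M_(i-1) + 2(h_(i-1)+h_i)·M_i + h_i·M_(i+1) = 6(Δ_i − Δ_(i-1)) read
  1·M_0 + 4·M_1 + 1·M_2 = 6(Δ_1 - Δ_0) = -78
  1·M_1 + 6·M_2 + 2·M_3 = 6(Δ_2 - Δ_1) = 69
Clamped end conditions give two more equations: 2h_0·M_0 + h_0·M_1 = 6(Δ_0 - s'(1)) = 45 and h_2·M_2 + 2h_2·M_3 = 6(s'(5) - Δ_2) = -57.
Solving: M_0 = 895/22, M_1 = -400/11, M_2 = 589/22, M_3 = -304/11.
On [2, 3], with s_1(x) = a_1 + b_1·(x - 2) + c_1·(x - 2)² + d_1·(x - 2)³: c_1 = M_1/2 = -200/11, d_1 = (M_2 - M_1)/(6h_1) = 463/44, b_1 = Δ_1 - h_1(2M_1 + M_2)/6 = 29/44.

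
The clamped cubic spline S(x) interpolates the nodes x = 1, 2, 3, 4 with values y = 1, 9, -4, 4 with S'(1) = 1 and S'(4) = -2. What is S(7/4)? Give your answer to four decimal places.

Put σ_i = S'' at the i-th knot. Here h = (1, 1, 1) and Δ = (8, -13, 8), so the interior equations h_(i-1)·σ_(i-1) + 2(h_(i-1)+h_i)·σ_i + h_i·σ_(i+1) = 6(Δ_i − Δ_(i-1)) read
  1·σ_0 + 4·σ_1 + 1·σ_2 = 6(Δ_1 - Δ_0) = -126
  1·σ_1 + 4·σ_2 + 1·σ_3 = 6(Δ_2 - Δ_1) = 126
Clamped end conditions give two more equations: 2h_0·σ_0 + h_0·σ_1 = 6(Δ_0 - S'(1)) = 42 and h_2·σ_2 + 2h_2·σ_3 = 6(S'(4) - Δ_2) = -60.
Solving the tridiagonal system: σ_0 = 254/5, σ_1 = -298/5, σ_2 = 308/5, σ_3 = -304/5.
On [1, 2], S(x) = 1 + 1·(x - 1) + 127/5·(x - 1)² - 92/5·(x - 1)³.
With (x - 1) = 3/4: S(7/4) = 331/40.

8.2750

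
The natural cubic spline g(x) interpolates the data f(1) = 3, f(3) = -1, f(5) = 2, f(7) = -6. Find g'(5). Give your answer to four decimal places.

-0.6000

With σ_i denoting the second derivative at x_i, h_i = 2, 2, 2, and Δ_i = (y_(i+1) − y_i)/h_i = -2, 3/2, -4:
  2·σ_0 + 8·σ_1 + 2·σ_2 = 6(Δ_1 - Δ_0) = 21
  2·σ_1 + 8·σ_2 + 2·σ_3 = 6(Δ_2 - Δ_1) = -33
Natural end conditions: σ_0 = σ_3 = 0.
Hence σ_0 = 0, σ_1 = 39/10, σ_2 = -51/10, σ_3 = 0.
On [5, 7], g'(x) = b_2 + 2c_2·(x - 5) + 3d_2·(x - 5)² with b_2 = Δ_2 - h_2(2σ_2 + σ_3)/6 = -3/5, c_2 = σ_2/2 = -51/20, d_2 = (σ_3 - σ_2)/(6h_2) = 17/40. So g'(5) = -3/5.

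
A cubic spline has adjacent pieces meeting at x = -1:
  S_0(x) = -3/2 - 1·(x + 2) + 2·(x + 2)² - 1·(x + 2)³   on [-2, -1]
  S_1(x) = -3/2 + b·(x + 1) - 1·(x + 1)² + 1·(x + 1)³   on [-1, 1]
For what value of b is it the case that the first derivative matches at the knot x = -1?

0

S_0'(x) = -1 + 4·(x + 2) - 3·(x + 2)², so S_0'(-1) = 0. On the right, S_1'(-1) = b, so b = 0.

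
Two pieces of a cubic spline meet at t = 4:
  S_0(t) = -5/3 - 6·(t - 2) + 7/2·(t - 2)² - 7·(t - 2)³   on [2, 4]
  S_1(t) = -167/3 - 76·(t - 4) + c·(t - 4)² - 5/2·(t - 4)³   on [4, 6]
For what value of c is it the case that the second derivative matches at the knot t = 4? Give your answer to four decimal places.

-38.5000

S_0''(t) = 7 - 42·(t - 2), so S_0''(4) = -77. On the right, S_1''(4) = 2c, so c = -77/2.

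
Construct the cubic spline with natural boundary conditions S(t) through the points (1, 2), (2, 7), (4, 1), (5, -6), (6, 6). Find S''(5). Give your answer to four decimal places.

Write M_i for S''(x_i). With h_i = 1, 2, 1, 1 and divided differences Δ_i = 5, -3, -7, 12, the continuity of S' gives the tridiagonal system
  1·M_0 + 6·M_1 + 2·M_2 = 6(Δ_1 - Δ_0) = -48
  2·M_1 + 6·M_2 + 1·M_3 = 6(Δ_2 - Δ_1) = -24
  1·M_2 + 4·M_3 + 1·M_4 = 6(Δ_3 - Δ_2) = 114
Natural end conditions: M_0 = M_4 = 0.
Forward elimination and back-substitution give M_0 = 0, M_1 = -342/61, M_2 = -438/61, M_3 = 1848/61, M_4 = 0.

30.2951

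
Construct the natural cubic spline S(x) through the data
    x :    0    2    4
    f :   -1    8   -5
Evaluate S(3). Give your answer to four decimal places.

3.5625

Put m_i = S'' at the i-th knot. Here h = (2, 2) and Δ = (9/2, -13/2), so the interior equations h_(i-1)·m_(i-1) + 2(h_(i-1)+h_i)·m_i + h_i·m_(i+1) = 6(Δ_i − Δ_(i-1)) read
  2·m_0 + 8·m_1 + 2·m_2 = 6(Δ_1 - Δ_0) = -66
Natural end conditions: m_0 = m_2 = 0.
Solving the tridiagonal system: m_0 = 0, m_1 = -33/4, m_2 = 0.
On [2, 4], S(x) = 8 - 1·(x - 2) - 33/8·(x - 2)² + 11/16·(x - 2)³.
With (x - 2) = 1: S(3) = 57/16.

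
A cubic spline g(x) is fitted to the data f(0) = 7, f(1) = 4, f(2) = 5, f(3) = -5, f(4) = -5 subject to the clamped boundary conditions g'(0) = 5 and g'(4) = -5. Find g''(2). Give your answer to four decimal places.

With σ_i denoting the second derivative at x_i, h_i = 1, 1, 1, 1, and Δ_i = (y_(i+1) − y_i)/h_i = -3, 1, -10, 0:
  1·σ_0 + 4·σ_1 + 1·σ_2 = 6(Δ_1 - Δ_0) = 24
  1·σ_1 + 4·σ_2 + 1·σ_3 = 6(Δ_2 - Δ_1) = -66
  1·σ_2 + 4·σ_3 + 1·σ_4 = 6(Δ_3 - Δ_2) = 60
Clamped end conditions give two more equations: 2h_0·σ_0 + h_0·σ_1 = 6(Δ_0 - g'(0)) = -48 and h_3·σ_3 + 2h_3·σ_4 = 6(g'(4) - Δ_3) = -30.
Solving the tridiagonal system: σ_0 = -491/14, σ_1 = 155/7, σ_2 = -59/2, σ_3 = 209/7, σ_4 = -419/14.

-29.5000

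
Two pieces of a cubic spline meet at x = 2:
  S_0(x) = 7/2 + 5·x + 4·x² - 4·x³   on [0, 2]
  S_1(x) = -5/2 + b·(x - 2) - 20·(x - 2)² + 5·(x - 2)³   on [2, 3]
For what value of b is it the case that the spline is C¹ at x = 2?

S_0'(x) = 5 + 8·x - 12·x², so S_0'(2) = -27. On the right, S_1'(2) = b, so b = -27.

-27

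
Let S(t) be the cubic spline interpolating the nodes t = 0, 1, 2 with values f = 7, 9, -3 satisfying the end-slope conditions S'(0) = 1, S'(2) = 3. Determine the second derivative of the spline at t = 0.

With M_i denoting the second derivative at x_i, h_i = 1, 1, and Δ_i = (y_(i+1) − y_i)/h_i = 2, -12:
  1·M_0 + 4·M_1 + 1·M_2 = 6(Δ_1 - Δ_0) = -84
Clamped end conditions give two more equations: 2h_0·M_0 + h_0·M_1 = 6(Δ_0 - S'(0)) = 6 and h_1·M_1 + 2h_1·M_2 = 6(S'(2) - Δ_1) = 90.
Hence M_0 = 25, M_1 = -44, M_2 = 67.

25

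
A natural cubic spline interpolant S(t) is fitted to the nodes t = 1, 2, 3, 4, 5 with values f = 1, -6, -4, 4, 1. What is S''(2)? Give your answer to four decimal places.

10.7143

Put σ_i = S'' at the i-th knot. Here h = (1, 1, 1, 1) and Δ = (-7, 2, 8, -3), so the interior equations h_(i-1)·σ_(i-1) + 2(h_(i-1)+h_i)·σ_i + h_i·σ_(i+1) = 6(Δ_i − Δ_(i-1)) read
  1·σ_0 + 4·σ_1 + 1·σ_2 = 6(Δ_1 - Δ_0) = 54
  1·σ_1 + 4·σ_2 + 1·σ_3 = 6(Δ_2 - Δ_1) = 36
  1·σ_2 + 4·σ_3 + 1·σ_4 = 6(Δ_3 - Δ_2) = -66
Natural end conditions: σ_0 = σ_4 = 0.
Solving: σ_0 = 0, σ_1 = 75/7, σ_2 = 78/7, σ_3 = -135/7, σ_4 = 0.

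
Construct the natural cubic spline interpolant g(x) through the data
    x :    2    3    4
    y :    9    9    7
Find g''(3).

Put m_i = g'' at the i-th knot. Here h = (1, 1) and Δ = (0, -2), so the interior equations h_(i-1)·m_(i-1) + 2(h_(i-1)+h_i)·m_i + h_i·m_(i+1) = 6(Δ_i − Δ_(i-1)) read
  1·m_0 + 4·m_1 + 1·m_2 = 6(Δ_1 - Δ_0) = -12
Natural end conditions: m_0 = m_2 = 0.
Solving: m_0 = 0, m_1 = -3, m_2 = 0.

-3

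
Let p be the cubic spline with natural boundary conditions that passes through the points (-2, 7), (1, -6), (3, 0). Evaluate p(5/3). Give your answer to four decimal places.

-5.0864

Let M_i = p''(x_i). Step sizes h_i = 3, 2; slopes of the chords Δ_i = (y_(i+1) - y_i)/h_i = -13/3, 3.
  3·M_0 + 10·M_1 + 2·M_2 = 6(Δ_1 - Δ_0) = 44
Natural end conditions: M_0 = M_2 = 0.
Forward elimination and back-substitution give M_0 = 0, M_1 = 22/5, M_2 = 0.
On [1, 3], p(t) = -6 + 1/15·(t - 1) + 11/5·(t - 1)² - 11/30·(t - 1)³.
With (t - 1) = 2/3: p(5/3) = -412/81.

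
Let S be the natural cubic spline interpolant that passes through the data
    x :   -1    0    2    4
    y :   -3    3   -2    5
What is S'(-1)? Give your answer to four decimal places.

7.8182

Put M_i = S'' at the i-th knot. Here h = (1, 2, 2) and Δ = (6, -5/2, 7/2), so the interior equations h_(i-1)·M_(i-1) + 2(h_(i-1)+h_i)·M_i + h_i·M_(i+1) = 6(Δ_i − Δ_(i-1)) read
  1·M_0 + 6·M_1 + 2·M_2 = 6(Δ_1 - Δ_0) = -51
  2·M_1 + 8·M_2 + 2·M_3 = 6(Δ_2 - Δ_1) = 36
Natural end conditions: M_0 = M_3 = 0.
Hence M_0 = 0, M_1 = -120/11, M_2 = 159/22, M_3 = 0.
On [-1, 0], S'(x) = b_0 + 2c_0·(x + 1) + 3d_0·(x + 1)² with b_0 = Δ_0 - h_0(2M_0 + M_1)/6 = 86/11, c_0 = M_0/2 = 0, d_0 = (M_1 - M_0)/(6h_0) = -20/11. So S'(-1) = 86/11.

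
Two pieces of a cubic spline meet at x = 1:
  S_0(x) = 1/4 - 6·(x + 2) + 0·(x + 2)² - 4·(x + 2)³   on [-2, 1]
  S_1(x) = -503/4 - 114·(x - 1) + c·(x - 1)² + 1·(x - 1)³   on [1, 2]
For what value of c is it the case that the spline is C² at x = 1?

-36

S_0''(x) = 0 - 24·(x + 2), so S_0''(1) = -72. On the right, S_1''(1) = 2c, so c = -36.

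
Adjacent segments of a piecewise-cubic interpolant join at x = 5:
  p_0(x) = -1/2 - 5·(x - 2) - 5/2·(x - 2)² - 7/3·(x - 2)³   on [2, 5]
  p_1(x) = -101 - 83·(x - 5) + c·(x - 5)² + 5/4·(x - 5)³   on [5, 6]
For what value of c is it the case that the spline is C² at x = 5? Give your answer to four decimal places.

p_0''(x) = -5 - 14·(x - 2), so p_0''(5) = -47. On the right, p_1''(5) = 2c, so c = -47/2.

-23.5000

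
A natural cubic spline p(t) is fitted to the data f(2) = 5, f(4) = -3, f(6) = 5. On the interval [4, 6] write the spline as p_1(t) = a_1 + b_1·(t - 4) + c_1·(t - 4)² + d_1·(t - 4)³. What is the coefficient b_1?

0

Write M_i for p''(x_i). With h_i = 2, 2 and divided differences Δ_i = -4, 4, the continuity of p' gives the tridiagonal system
  2·M_0 + 8·M_1 + 2·M_2 = 6(Δ_1 - Δ_0) = 48
Natural end conditions: M_0 = M_2 = 0.
Solving the tridiagonal system: M_0 = 0, M_1 = 6, M_2 = 0.
On [4, 6], with p_1(t) = a_1 + b_1·(t - 4) + c_1·(t - 4)² + d_1·(t - 4)³: c_1 = M_1/2 = 3, d_1 = (M_2 - M_1)/(6h_1) = -1/2, b_1 = Δ_1 - h_1(2M_1 + M_2)/6 = 0.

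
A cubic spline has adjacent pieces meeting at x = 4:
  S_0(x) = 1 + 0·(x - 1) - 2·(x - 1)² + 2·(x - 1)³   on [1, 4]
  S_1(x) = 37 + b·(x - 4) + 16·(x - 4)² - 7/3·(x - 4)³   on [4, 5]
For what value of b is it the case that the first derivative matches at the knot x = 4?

S_0'(x) = 0 - 4·(x - 1) + 6·(x - 1)², so S_0'(4) = 42. On the right, S_1'(4) = b, so b = 42.

42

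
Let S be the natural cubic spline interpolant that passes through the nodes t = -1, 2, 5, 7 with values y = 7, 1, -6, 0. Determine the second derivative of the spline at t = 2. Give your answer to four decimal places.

-1.0450

With M_i denoting the second derivative at x_i, h_i = 3, 3, 2, and Δ_i = (y_(i+1) − y_i)/h_i = -2, -7/3, 3:
  3·M_0 + 12·M_1 + 3·M_2 = 6(Δ_1 - Δ_0) = -2
  3·M_1 + 10·M_2 + 2·M_3 = 6(Δ_2 - Δ_1) = 32
Natural end conditions: M_0 = M_3 = 0.
Hence M_0 = 0, M_1 = -116/111, M_2 = 130/37, M_3 = 0.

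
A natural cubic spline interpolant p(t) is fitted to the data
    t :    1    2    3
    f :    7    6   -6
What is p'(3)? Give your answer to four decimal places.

-14.7500

Write σ_i for p''(x_i). With h_i = 1, 1 and divided differences Δ_i = -1, -12, the continuity of p' gives the tridiagonal system
  1·σ_0 + 4·σ_1 + 1·σ_2 = 6(Δ_1 - Δ_0) = -66
Natural end conditions: σ_0 = σ_2 = 0.
Solving: σ_0 = 0, σ_1 = -33/2, σ_2 = 0.
On [2, 3], p'(t) = b_1 + 2c_1·(t - 2) + 3d_1·(t - 2)² with b_1 = Δ_1 - h_1(2σ_1 + σ_2)/6 = -13/2, c_1 = σ_1/2 = -33/4, d_1 = (σ_2 - σ_1)/(6h_1) = 11/4. So p'(3) = -59/4.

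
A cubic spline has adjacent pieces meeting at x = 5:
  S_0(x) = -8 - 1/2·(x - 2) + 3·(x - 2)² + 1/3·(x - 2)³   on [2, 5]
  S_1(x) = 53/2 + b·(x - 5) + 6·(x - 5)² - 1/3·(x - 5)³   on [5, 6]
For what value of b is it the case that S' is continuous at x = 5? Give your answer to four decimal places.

26.5000

S_0'(x) = -1/2 + 6·(x - 2) + 1·(x - 2)², so S_0'(5) = 53/2. On the right, S_1'(5) = b, so b = 53/2.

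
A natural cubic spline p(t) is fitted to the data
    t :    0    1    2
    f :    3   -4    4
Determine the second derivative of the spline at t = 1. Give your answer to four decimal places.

Put σ_i = p'' at the i-th knot. Here h = (1, 1) and Δ = (-7, 8), so the interior equations h_(i-1)·σ_(i-1) + 2(h_(i-1)+h_i)·σ_i + h_i·σ_(i+1) = 6(Δ_i − Δ_(i-1)) read
  1·σ_0 + 4·σ_1 + 1·σ_2 = 6(Δ_1 - Δ_0) = 90
Natural end conditions: σ_0 = σ_2 = 0.
Forward elimination and back-substitution give σ_0 = 0, σ_1 = 45/2, σ_2 = 0.

22.5000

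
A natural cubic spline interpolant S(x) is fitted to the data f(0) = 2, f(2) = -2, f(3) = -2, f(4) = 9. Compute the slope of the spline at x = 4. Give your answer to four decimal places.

Put M_i = S'' at the i-th knot. Here h = (2, 1, 1) and Δ = (-2, 0, 11), so the interior equations h_(i-1)·M_(i-1) + 2(h_(i-1)+h_i)·M_i + h_i·M_(i+1) = 6(Δ_i − Δ_(i-1)) read
  2·M_0 + 6·M_1 + 1·M_2 = 6(Δ_1 - Δ_0) = 12
  1·M_1 + 4·M_2 + 1·M_3 = 6(Δ_2 - Δ_1) = 66
Natural end conditions: M_0 = M_3 = 0.
Solving: M_0 = 0, M_1 = -18/23, M_2 = 384/23, M_3 = 0.
On [3, 4], S'(x) = b_2 + 2c_2·(x - 3) + 3d_2·(x - 3)² with b_2 = Δ_2 - h_2(2M_2 + M_3)/6 = 125/23, c_2 = M_2/2 = 192/23, d_2 = (M_3 - M_2)/(6h_2) = -64/23. So S'(4) = 317/23.

13.7826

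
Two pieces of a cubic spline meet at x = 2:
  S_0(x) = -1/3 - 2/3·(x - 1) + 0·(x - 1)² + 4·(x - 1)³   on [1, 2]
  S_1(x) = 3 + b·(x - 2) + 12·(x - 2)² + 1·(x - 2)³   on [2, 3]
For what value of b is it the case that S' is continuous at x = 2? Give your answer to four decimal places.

11.3333

S_0'(x) = -2/3 + 0·(x - 1) + 12·(x - 1)², so S_0'(2) = 34/3. On the right, S_1'(2) = b, so b = 34/3.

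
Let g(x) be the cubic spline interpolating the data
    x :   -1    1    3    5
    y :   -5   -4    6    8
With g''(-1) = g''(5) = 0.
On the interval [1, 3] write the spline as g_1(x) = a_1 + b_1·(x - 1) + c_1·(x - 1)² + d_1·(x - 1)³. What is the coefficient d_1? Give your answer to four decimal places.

Write M_i for g''(x_i). With h_i = 2, 2, 2 and divided differences Δ_i = 1/2, 5, 1, the continuity of g' gives the tridiagonal system
  2·M_0 + 8·M_1 + 2·M_2 = 6(Δ_1 - Δ_0) = 27
  2·M_1 + 8·M_2 + 2·M_3 = 6(Δ_2 - Δ_1) = -24
Natural end conditions: M_0 = M_3 = 0.
Hence M_0 = 0, M_1 = 22/5, M_2 = -41/10, M_3 = 0.
On [1, 3], with g_1(x) = a_1 + b_1·(x - 1) + c_1·(x - 1)² + d_1·(x - 1)³: c_1 = M_1/2 = 11/5, d_1 = (M_2 - M_1)/(6h_1) = -17/24, b_1 = Δ_1 - h_1(2M_1 + M_2)/6 = 103/30.

-0.7083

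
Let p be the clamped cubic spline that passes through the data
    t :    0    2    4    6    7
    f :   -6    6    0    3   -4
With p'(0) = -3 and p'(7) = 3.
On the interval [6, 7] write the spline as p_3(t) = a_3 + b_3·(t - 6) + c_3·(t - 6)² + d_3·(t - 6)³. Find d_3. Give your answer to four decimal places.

9.7616

Let m_i = p''(x_i). Step sizes h_i = 2, 2, 2, 1; slopes of the chords Δ_i = (y_(i+1) - y_i)/h_i = 6, -3, 3/2, -7.
  2·m_0 + 8·m_1 + 2·m_2 = 6(Δ_1 - Δ_0) = -54
  2·m_1 + 8·m_2 + 2·m_3 = 6(Δ_2 - Δ_1) = 27
  2·m_2 + 6·m_3 + 1·m_4 = 6(Δ_3 - Δ_2) = -51
Clamped end conditions give two more equations: 2h_0·m_0 + h_0·m_1 = 6(Δ_0 - p'(0)) = 54 and h_3·m_3 + 2h_3·m_4 = 6(p'(7) - Δ_3) = 60.
Solving: m_0 = 3609/172, m_1 = -1287/86, m_2 = 2043/172, m_3 = -819/43, m_4 = 3399/86.
On [6, 7], with p_3(t) = a_3 + b_3·(t - 6) + c_3·(t - 6)² + d_3·(t - 6)³: c_3 = m_3/2 = -819/86, d_3 = (m_4 - m_3)/(6h_3) = 1679/172, b_3 = Δ_3 - h_3(2m_3 + m_4)/6 = -1245/172.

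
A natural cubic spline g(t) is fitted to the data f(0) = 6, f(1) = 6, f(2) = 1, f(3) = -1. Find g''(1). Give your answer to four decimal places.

With M_i denoting the second derivative at x_i, h_i = 1, 1, 1, and Δ_i = (y_(i+1) − y_i)/h_i = 0, -5, -2:
  1·M_0 + 4·M_1 + 1·M_2 = 6(Δ_1 - Δ_0) = -30
  1·M_1 + 4·M_2 + 1·M_3 = 6(Δ_2 - Δ_1) = 18
Natural end conditions: M_0 = M_3 = 0.
Hence M_0 = 0, M_1 = -46/5, M_2 = 34/5, M_3 = 0.

-9.2000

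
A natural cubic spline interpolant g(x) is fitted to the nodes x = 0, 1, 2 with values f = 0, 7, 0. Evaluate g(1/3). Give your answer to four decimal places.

3.3704

Put M_i = g'' at the i-th knot. Here h = (1, 1) and Δ = (7, -7), so the interior equations h_(i-1)·M_(i-1) + 2(h_(i-1)+h_i)·M_i + h_i·M_(i+1) = 6(Δ_i − Δ_(i-1)) read
  1·M_0 + 4·M_1 + 1·M_2 = 6(Δ_1 - Δ_0) = -84
Natural end conditions: M_0 = M_2 = 0.
Hence M_0 = 0, M_1 = -21, M_2 = 0.
On [0, 1], g(x) = 0 + 21/2·x + 0·x² - 7/2·x³.
With x = 1/3: g(1/3) = 91/27.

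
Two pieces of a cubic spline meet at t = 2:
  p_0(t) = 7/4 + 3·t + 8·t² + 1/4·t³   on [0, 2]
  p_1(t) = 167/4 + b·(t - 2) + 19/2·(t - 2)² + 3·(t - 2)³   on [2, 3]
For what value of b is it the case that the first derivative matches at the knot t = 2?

p_0'(t) = 3 + 16·t + 3/4·t², so p_0'(2) = 38. On the right, p_1'(2) = b, so b = 38.

38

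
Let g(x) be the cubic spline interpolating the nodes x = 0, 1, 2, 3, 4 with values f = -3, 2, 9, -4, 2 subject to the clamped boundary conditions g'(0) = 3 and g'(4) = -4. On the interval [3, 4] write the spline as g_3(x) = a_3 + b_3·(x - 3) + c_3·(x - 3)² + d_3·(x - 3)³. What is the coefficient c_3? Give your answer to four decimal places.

Put M_i = g'' at the i-th knot. Here h = (1, 1, 1, 1) and Δ = (5, 7, -13, 6), so the interior equations h_(i-1)·M_(i-1) + 2(h_(i-1)+h_i)·M_i + h_i·M_(i+1) = 6(Δ_i − Δ_(i-1)) read
  1·M_0 + 4·M_1 + 1·M_2 = 6(Δ_1 - Δ_0) = 12
  1·M_1 + 4·M_2 + 1·M_3 = 6(Δ_2 - Δ_1) = -120
  1·M_2 + 4·M_3 + 1·M_4 = 6(Δ_3 - Δ_2) = 114
Clamped end conditions give two more equations: 2h_0·M_0 + h_0·M_1 = 6(Δ_0 - g'(0)) = 12 and h_3·M_3 + 2h_3·M_4 = 6(g'(4) - Δ_3) = -60.
Forward elimination and back-substitution give M_0 = -23/14, M_1 = 107/7, M_2 = -95/2, M_3 = 383/7, M_4 = -803/14.
On [3, 4], with g_3(x) = a_3 + b_3·(x - 3) + c_3·(x - 3)² + d_3·(x - 3)³: c_3 = M_3/2 = 383/14, d_3 = (M_4 - M_3)/(6h_3) = -523/28, b_3 = Δ_3 - h_3(2M_3 + M_4)/6 = -75/28.

27.3571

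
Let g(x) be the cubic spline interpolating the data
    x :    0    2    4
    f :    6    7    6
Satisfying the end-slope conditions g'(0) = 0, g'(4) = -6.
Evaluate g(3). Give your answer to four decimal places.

Let σ_i = g''(x_i). Step sizes h_i = 2, 2; slopes of the chords Δ_i = (y_(i+1) - y_i)/h_i = 1/2, -1/2.
  2·σ_0 + 8·σ_1 + 2·σ_2 = 6(Δ_1 - Δ_0) = -6
Clamped end conditions give two more equations: 2h_0·σ_0 + h_0·σ_1 = 6(Δ_0 - g'(0)) = 3 and h_1·σ_1 + 2h_1·σ_2 = 6(g'(4) - Δ_1) = -33.
Forward elimination and back-substitution give σ_0 = 0, σ_1 = 3/2, σ_2 = -9.
On [2, 4], g(x) = 7 + 3/2·(x - 2) + 3/4·(x - 2)² - 7/8·(x - 2)³.
With (x - 2) = 1: g(3) = 67/8.

8.3750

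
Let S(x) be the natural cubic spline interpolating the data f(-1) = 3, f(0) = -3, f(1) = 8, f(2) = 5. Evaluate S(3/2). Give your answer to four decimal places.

8.3250

With σ_i denoting the second derivative at x_i, h_i = 1, 1, 1, and Δ_i = (y_(i+1) − y_i)/h_i = -6, 11, -3:
  1·σ_0 + 4·σ_1 + 1·σ_2 = 6(Δ_1 - Δ_0) = 102
  1·σ_1 + 4·σ_2 + 1·σ_3 = 6(Δ_2 - Δ_1) = -84
Natural end conditions: σ_0 = σ_3 = 0.
Forward elimination and back-substitution give σ_0 = 0, σ_1 = 164/5, σ_2 = -146/5, σ_3 = 0.
On [1, 2], S(x) = 8 + 101/15·(x - 1) - 73/5·(x - 1)² + 73/15·(x - 1)³.
With (x - 1) = 1/2: S(3/2) = 333/40.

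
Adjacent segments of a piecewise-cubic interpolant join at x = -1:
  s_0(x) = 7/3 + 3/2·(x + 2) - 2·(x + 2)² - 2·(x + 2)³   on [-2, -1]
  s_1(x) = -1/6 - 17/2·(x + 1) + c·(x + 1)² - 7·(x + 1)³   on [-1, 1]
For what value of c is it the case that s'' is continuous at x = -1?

s_0''(x) = -4 - 12·(x + 2), so s_0''(-1) = -16. On the right, s_1''(-1) = 2c, so c = -8.

-8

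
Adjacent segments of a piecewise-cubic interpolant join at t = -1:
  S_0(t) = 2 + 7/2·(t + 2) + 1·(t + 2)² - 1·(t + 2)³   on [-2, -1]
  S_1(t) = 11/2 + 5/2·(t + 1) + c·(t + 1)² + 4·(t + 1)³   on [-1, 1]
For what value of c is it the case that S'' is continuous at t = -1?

-2

S_0''(t) = 2 - 6·(t + 2), so S_0''(-1) = -4. On the right, S_1''(-1) = 2c, so c = -2.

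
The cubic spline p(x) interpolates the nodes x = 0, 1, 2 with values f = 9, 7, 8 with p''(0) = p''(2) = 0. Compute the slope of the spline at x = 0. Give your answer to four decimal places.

Write M_i for p''(x_i). With h_i = 1, 1 and divided differences Δ_i = -2, 1, the continuity of p' gives the tridiagonal system
  1·M_0 + 4·M_1 + 1·M_2 = 6(Δ_1 - Δ_0) = 18
Natural end conditions: M_0 = M_2 = 0.
Forward elimination and back-substitution give M_0 = 0, M_1 = 9/2, M_2 = 0.
On [0, 1], p'(x) = b_0 + 2c_0·x + 3d_0·x² with b_0 = Δ_0 - h_0(2M_0 + M_1)/6 = -11/4, c_0 = M_0/2 = 0, d_0 = (M_1 - M_0)/(6h_0) = 3/4. So p'(0) = -11/4.

-2.7500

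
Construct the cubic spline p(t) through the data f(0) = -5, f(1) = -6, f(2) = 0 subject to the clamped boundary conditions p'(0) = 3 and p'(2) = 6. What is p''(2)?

Write M_i for p''(x_i). With h_i = 1, 1 and divided differences Δ_i = -1, 6, the continuity of p' gives the tridiagonal system
  1·M_0 + 4·M_1 + 1·M_2 = 6(Δ_1 - Δ_0) = 42
Clamped end conditions give two more equations: 2h_0·M_0 + h_0·M_1 = 6(Δ_0 - p'(0)) = -24 and h_1·M_1 + 2h_1·M_2 = 6(p'(2) - Δ_1) = 0.
Solving the tridiagonal system: M_0 = -21, M_1 = 18, M_2 = -9.

-9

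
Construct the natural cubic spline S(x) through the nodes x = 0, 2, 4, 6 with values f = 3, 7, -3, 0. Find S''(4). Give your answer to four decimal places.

6.6000

With M_i denoting the second derivative at x_i, h_i = 2, 2, 2, and Δ_i = (y_(i+1) − y_i)/h_i = 2, -5, 3/2:
  2·M_0 + 8·M_1 + 2·M_2 = 6(Δ_1 - Δ_0) = -42
  2·M_1 + 8·M_2 + 2·M_3 = 6(Δ_2 - Δ_1) = 39
Natural end conditions: M_0 = M_3 = 0.
Solving: M_0 = 0, M_1 = -69/10, M_2 = 33/5, M_3 = 0.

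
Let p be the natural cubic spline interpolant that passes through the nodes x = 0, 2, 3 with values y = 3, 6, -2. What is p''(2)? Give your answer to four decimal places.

With m_i denoting the second derivative at x_i, h_i = 2, 1, and Δ_i = (y_(i+1) − y_i)/h_i = 3/2, -8:
  2·m_0 + 6·m_1 + 1·m_2 = 6(Δ_1 - Δ_0) = -57
Natural end conditions: m_0 = m_2 = 0.
Solving the tridiagonal system: m_0 = 0, m_1 = -19/2, m_2 = 0.

-9.5000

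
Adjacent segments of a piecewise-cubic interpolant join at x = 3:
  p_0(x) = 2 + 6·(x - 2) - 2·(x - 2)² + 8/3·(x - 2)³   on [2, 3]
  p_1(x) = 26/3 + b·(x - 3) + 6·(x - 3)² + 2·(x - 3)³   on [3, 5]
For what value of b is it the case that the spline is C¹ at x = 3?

p_0'(x) = 6 - 4·(x - 2) + 8·(x - 2)², so p_0'(3) = 10. On the right, p_1'(3) = b, so b = 10.

10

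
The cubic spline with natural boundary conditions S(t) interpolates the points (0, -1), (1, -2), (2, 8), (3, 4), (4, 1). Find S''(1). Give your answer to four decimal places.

23.7857

Let m_i = S''(x_i). Step sizes h_i = 1, 1, 1, 1; slopes of the chords Δ_i = (y_(i+1) - y_i)/h_i = -1, 10, -4, -3.
  1·m_0 + 4·m_1 + 1·m_2 = 6(Δ_1 - Δ_0) = 66
  1·m_1 + 4·m_2 + 1·m_3 = 6(Δ_2 - Δ_1) = -84
  1·m_2 + 4·m_3 + 1·m_4 = 6(Δ_3 - Δ_2) = 6
Natural end conditions: m_0 = m_4 = 0.
Solving: m_0 = 0, m_1 = 333/14, m_2 = -204/7, m_3 = 123/14, m_4 = 0.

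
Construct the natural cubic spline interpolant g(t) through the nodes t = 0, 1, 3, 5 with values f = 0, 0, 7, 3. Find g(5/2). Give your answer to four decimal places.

Put σ_i = g'' at the i-th knot. Here h = (1, 2, 2) and Δ = (0, 7/2, -2), so the interior equations h_(i-1)·σ_(i-1) + 2(h_(i-1)+h_i)·σ_i + h_i·σ_(i+1) = 6(Δ_i − Δ_(i-1)) read
  1·σ_0 + 6·σ_1 + 2·σ_2 = 6(Δ_1 - Δ_0) = 21
  2·σ_1 + 8·σ_2 + 2·σ_3 = 6(Δ_2 - Δ_1) = -33
Natural end conditions: σ_0 = σ_3 = 0.
Solving the tridiagonal system: σ_0 = 0, σ_1 = 117/22, σ_2 = -60/11, σ_3 = 0.
On [1, 3], g(t) = 0 + 39/22·(t - 1) + 117/44·(t - 1)² - 79/88·(t - 1)³.
With (t - 1) = 3/2: g(5/2) = 3951/704.

5.6122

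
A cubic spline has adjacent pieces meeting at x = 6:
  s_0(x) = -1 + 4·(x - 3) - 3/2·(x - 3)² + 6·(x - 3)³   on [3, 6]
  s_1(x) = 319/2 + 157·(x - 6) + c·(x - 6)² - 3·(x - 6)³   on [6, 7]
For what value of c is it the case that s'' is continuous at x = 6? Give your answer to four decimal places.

s_0''(x) = -3 + 36·(x - 3), so s_0''(6) = 105. On the right, s_1''(6) = 2c, so c = 105/2.

52.5000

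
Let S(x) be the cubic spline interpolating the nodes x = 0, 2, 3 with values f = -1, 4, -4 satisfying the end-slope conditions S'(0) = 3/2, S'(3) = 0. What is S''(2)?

Put m_i = S'' at the i-th knot. Here h = (2, 1) and Δ = (5/2, -8), so the interior equations h_(i-1)·m_(i-1) + 2(h_(i-1)+h_i)·m_i + h_i·m_(i+1) = 6(Δ_i − Δ_(i-1)) read
  2·m_0 + 6·m_1 + 1·m_2 = 6(Δ_1 - Δ_0) = -63
Clamped end conditions give two more equations: 2h_0·m_0 + h_0·m_1 = 6(Δ_0 - S'(0)) = 6 and h_1·m_1 + 2h_1·m_2 = 6(S'(3) - Δ_1) = 48.
Forward elimination and back-substitution give m_0 = 23/2, m_1 = -20, m_2 = 34.

-20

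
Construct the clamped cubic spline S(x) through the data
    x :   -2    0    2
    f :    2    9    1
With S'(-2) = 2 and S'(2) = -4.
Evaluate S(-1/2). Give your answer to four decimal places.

With m_i denoting the second derivative at x_i, h_i = 2, 2, and Δ_i = (y_(i+1) − y_i)/h_i = 7/2, -4:
  2·m_0 + 8·m_1 + 2·m_2 = 6(Δ_1 - Δ_0) = -45
Clamped end conditions give two more equations: 2h_0·m_0 + h_0·m_1 = 6(Δ_0 - S'(-2)) = 9 and h_1·m_1 + 2h_1·m_2 = 6(S'(2) - Δ_1) = 0.
Hence m_0 = 51/8, m_1 = -33/4, m_2 = 33/8.
On [-2, 0], S(x) = 2 + 2·(x + 2) + 51/16·(x + 2)² - 39/32·(x + 2)³.
With (x + 2) = 3/2: S(-1/2) = 2063/256.

8.0586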